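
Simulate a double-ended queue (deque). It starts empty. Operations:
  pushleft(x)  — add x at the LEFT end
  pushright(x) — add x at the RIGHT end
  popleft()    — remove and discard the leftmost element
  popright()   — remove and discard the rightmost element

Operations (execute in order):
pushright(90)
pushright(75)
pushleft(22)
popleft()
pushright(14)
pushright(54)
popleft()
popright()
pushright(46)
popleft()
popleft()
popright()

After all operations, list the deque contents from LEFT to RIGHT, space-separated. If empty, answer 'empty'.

pushright(90): [90]
pushright(75): [90, 75]
pushleft(22): [22, 90, 75]
popleft(): [90, 75]
pushright(14): [90, 75, 14]
pushright(54): [90, 75, 14, 54]
popleft(): [75, 14, 54]
popright(): [75, 14]
pushright(46): [75, 14, 46]
popleft(): [14, 46]
popleft(): [46]
popright(): []

Answer: empty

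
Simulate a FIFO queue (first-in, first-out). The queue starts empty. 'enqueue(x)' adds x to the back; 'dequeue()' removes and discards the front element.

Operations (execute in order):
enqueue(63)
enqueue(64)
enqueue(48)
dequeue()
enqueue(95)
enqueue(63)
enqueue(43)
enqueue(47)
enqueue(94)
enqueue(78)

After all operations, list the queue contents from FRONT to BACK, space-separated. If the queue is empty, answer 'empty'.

Answer: 64 48 95 63 43 47 94 78

Derivation:
enqueue(63): [63]
enqueue(64): [63, 64]
enqueue(48): [63, 64, 48]
dequeue(): [64, 48]
enqueue(95): [64, 48, 95]
enqueue(63): [64, 48, 95, 63]
enqueue(43): [64, 48, 95, 63, 43]
enqueue(47): [64, 48, 95, 63, 43, 47]
enqueue(94): [64, 48, 95, 63, 43, 47, 94]
enqueue(78): [64, 48, 95, 63, 43, 47, 94, 78]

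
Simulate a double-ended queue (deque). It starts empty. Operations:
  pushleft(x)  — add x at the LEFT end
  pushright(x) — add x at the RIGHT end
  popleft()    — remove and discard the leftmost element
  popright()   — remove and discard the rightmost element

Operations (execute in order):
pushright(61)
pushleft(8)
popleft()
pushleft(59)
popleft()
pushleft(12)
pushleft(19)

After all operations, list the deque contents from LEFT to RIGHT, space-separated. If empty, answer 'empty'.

pushright(61): [61]
pushleft(8): [8, 61]
popleft(): [61]
pushleft(59): [59, 61]
popleft(): [61]
pushleft(12): [12, 61]
pushleft(19): [19, 12, 61]

Answer: 19 12 61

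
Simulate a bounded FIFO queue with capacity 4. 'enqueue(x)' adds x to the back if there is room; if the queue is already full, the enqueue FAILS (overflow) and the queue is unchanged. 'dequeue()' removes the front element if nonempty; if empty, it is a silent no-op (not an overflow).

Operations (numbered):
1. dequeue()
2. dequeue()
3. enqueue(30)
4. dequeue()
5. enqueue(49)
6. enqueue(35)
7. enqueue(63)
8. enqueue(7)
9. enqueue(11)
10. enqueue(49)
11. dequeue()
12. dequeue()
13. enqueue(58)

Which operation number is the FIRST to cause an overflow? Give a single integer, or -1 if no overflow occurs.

1. dequeue(): empty, no-op, size=0
2. dequeue(): empty, no-op, size=0
3. enqueue(30): size=1
4. dequeue(): size=0
5. enqueue(49): size=1
6. enqueue(35): size=2
7. enqueue(63): size=3
8. enqueue(7): size=4
9. enqueue(11): size=4=cap → OVERFLOW (fail)
10. enqueue(49): size=4=cap → OVERFLOW (fail)
11. dequeue(): size=3
12. dequeue(): size=2
13. enqueue(58): size=3

Answer: 9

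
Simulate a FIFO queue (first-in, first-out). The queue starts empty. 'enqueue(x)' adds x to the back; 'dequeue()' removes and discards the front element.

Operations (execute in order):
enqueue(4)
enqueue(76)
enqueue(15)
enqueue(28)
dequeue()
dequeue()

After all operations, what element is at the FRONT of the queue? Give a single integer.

Answer: 15

Derivation:
enqueue(4): queue = [4]
enqueue(76): queue = [4, 76]
enqueue(15): queue = [4, 76, 15]
enqueue(28): queue = [4, 76, 15, 28]
dequeue(): queue = [76, 15, 28]
dequeue(): queue = [15, 28]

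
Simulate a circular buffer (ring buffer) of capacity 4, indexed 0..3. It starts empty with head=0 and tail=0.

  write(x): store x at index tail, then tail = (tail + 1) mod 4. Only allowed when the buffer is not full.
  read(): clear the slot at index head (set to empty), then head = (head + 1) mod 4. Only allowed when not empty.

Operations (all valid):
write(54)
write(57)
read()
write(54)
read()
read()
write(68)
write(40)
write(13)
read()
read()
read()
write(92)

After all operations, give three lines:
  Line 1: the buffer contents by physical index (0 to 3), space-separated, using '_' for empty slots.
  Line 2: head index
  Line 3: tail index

write(54): buf=[54 _ _ _], head=0, tail=1, size=1
write(57): buf=[54 57 _ _], head=0, tail=2, size=2
read(): buf=[_ 57 _ _], head=1, tail=2, size=1
write(54): buf=[_ 57 54 _], head=1, tail=3, size=2
read(): buf=[_ _ 54 _], head=2, tail=3, size=1
read(): buf=[_ _ _ _], head=3, tail=3, size=0
write(68): buf=[_ _ _ 68], head=3, tail=0, size=1
write(40): buf=[40 _ _ 68], head=3, tail=1, size=2
write(13): buf=[40 13 _ 68], head=3, tail=2, size=3
read(): buf=[40 13 _ _], head=0, tail=2, size=2
read(): buf=[_ 13 _ _], head=1, tail=2, size=1
read(): buf=[_ _ _ _], head=2, tail=2, size=0
write(92): buf=[_ _ 92 _], head=2, tail=3, size=1

Answer: _ _ 92 _
2
3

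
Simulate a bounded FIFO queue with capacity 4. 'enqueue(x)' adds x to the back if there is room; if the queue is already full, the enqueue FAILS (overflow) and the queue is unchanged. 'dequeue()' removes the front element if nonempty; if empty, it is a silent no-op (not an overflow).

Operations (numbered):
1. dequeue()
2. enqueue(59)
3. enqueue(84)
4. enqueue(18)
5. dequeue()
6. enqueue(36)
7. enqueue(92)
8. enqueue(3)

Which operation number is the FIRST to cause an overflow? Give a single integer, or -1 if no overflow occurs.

1. dequeue(): empty, no-op, size=0
2. enqueue(59): size=1
3. enqueue(84): size=2
4. enqueue(18): size=3
5. dequeue(): size=2
6. enqueue(36): size=3
7. enqueue(92): size=4
8. enqueue(3): size=4=cap → OVERFLOW (fail)

Answer: 8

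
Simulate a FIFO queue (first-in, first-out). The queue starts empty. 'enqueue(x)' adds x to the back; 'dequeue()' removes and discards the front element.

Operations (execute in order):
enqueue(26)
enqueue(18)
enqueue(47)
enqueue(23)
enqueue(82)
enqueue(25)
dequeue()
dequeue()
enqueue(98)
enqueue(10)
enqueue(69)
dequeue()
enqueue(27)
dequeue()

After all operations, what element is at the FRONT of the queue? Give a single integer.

enqueue(26): queue = [26]
enqueue(18): queue = [26, 18]
enqueue(47): queue = [26, 18, 47]
enqueue(23): queue = [26, 18, 47, 23]
enqueue(82): queue = [26, 18, 47, 23, 82]
enqueue(25): queue = [26, 18, 47, 23, 82, 25]
dequeue(): queue = [18, 47, 23, 82, 25]
dequeue(): queue = [47, 23, 82, 25]
enqueue(98): queue = [47, 23, 82, 25, 98]
enqueue(10): queue = [47, 23, 82, 25, 98, 10]
enqueue(69): queue = [47, 23, 82, 25, 98, 10, 69]
dequeue(): queue = [23, 82, 25, 98, 10, 69]
enqueue(27): queue = [23, 82, 25, 98, 10, 69, 27]
dequeue(): queue = [82, 25, 98, 10, 69, 27]

Answer: 82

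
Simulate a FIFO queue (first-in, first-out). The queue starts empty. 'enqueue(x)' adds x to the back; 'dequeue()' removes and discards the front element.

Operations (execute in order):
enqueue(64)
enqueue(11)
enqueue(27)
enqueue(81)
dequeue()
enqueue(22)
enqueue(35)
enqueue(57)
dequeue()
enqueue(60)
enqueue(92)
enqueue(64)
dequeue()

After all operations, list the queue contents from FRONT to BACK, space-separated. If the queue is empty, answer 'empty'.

enqueue(64): [64]
enqueue(11): [64, 11]
enqueue(27): [64, 11, 27]
enqueue(81): [64, 11, 27, 81]
dequeue(): [11, 27, 81]
enqueue(22): [11, 27, 81, 22]
enqueue(35): [11, 27, 81, 22, 35]
enqueue(57): [11, 27, 81, 22, 35, 57]
dequeue(): [27, 81, 22, 35, 57]
enqueue(60): [27, 81, 22, 35, 57, 60]
enqueue(92): [27, 81, 22, 35, 57, 60, 92]
enqueue(64): [27, 81, 22, 35, 57, 60, 92, 64]
dequeue(): [81, 22, 35, 57, 60, 92, 64]

Answer: 81 22 35 57 60 92 64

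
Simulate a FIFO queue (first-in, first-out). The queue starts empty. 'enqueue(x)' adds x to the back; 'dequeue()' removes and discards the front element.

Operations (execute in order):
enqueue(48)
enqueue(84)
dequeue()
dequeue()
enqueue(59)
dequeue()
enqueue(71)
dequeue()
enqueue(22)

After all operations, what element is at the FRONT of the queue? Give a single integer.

Answer: 22

Derivation:
enqueue(48): queue = [48]
enqueue(84): queue = [48, 84]
dequeue(): queue = [84]
dequeue(): queue = []
enqueue(59): queue = [59]
dequeue(): queue = []
enqueue(71): queue = [71]
dequeue(): queue = []
enqueue(22): queue = [22]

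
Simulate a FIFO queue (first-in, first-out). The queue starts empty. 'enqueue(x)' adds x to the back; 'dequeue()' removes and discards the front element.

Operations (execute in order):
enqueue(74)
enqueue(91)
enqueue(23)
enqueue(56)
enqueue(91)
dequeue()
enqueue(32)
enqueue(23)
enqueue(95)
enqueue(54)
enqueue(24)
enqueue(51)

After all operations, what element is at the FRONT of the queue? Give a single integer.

Answer: 91

Derivation:
enqueue(74): queue = [74]
enqueue(91): queue = [74, 91]
enqueue(23): queue = [74, 91, 23]
enqueue(56): queue = [74, 91, 23, 56]
enqueue(91): queue = [74, 91, 23, 56, 91]
dequeue(): queue = [91, 23, 56, 91]
enqueue(32): queue = [91, 23, 56, 91, 32]
enqueue(23): queue = [91, 23, 56, 91, 32, 23]
enqueue(95): queue = [91, 23, 56, 91, 32, 23, 95]
enqueue(54): queue = [91, 23, 56, 91, 32, 23, 95, 54]
enqueue(24): queue = [91, 23, 56, 91, 32, 23, 95, 54, 24]
enqueue(51): queue = [91, 23, 56, 91, 32, 23, 95, 54, 24, 51]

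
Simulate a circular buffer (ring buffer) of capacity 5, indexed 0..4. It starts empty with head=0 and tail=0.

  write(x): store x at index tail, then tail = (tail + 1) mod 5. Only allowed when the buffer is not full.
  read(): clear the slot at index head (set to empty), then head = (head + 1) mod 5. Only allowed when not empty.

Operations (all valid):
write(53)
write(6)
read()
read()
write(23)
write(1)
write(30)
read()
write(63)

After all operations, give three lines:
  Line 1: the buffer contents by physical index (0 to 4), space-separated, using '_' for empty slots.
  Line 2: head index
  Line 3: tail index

Answer: 63 _ _ 1 30
3
1

Derivation:
write(53): buf=[53 _ _ _ _], head=0, tail=1, size=1
write(6): buf=[53 6 _ _ _], head=0, tail=2, size=2
read(): buf=[_ 6 _ _ _], head=1, tail=2, size=1
read(): buf=[_ _ _ _ _], head=2, tail=2, size=0
write(23): buf=[_ _ 23 _ _], head=2, tail=3, size=1
write(1): buf=[_ _ 23 1 _], head=2, tail=4, size=2
write(30): buf=[_ _ 23 1 30], head=2, tail=0, size=3
read(): buf=[_ _ _ 1 30], head=3, tail=0, size=2
write(63): buf=[63 _ _ 1 30], head=3, tail=1, size=3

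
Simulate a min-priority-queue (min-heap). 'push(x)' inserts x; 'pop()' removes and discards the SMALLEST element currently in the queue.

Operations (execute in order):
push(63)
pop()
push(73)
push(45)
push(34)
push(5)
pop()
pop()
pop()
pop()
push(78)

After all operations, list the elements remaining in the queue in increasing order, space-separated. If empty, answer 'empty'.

push(63): heap contents = [63]
pop() → 63: heap contents = []
push(73): heap contents = [73]
push(45): heap contents = [45, 73]
push(34): heap contents = [34, 45, 73]
push(5): heap contents = [5, 34, 45, 73]
pop() → 5: heap contents = [34, 45, 73]
pop() → 34: heap contents = [45, 73]
pop() → 45: heap contents = [73]
pop() → 73: heap contents = []
push(78): heap contents = [78]

Answer: 78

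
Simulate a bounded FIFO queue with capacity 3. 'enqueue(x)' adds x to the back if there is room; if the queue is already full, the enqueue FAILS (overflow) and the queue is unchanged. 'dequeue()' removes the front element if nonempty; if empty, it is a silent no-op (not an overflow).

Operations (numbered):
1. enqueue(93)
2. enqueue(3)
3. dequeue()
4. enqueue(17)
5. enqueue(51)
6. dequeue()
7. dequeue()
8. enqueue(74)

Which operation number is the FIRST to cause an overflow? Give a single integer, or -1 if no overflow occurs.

Answer: -1

Derivation:
1. enqueue(93): size=1
2. enqueue(3): size=2
3. dequeue(): size=1
4. enqueue(17): size=2
5. enqueue(51): size=3
6. dequeue(): size=2
7. dequeue(): size=1
8. enqueue(74): size=2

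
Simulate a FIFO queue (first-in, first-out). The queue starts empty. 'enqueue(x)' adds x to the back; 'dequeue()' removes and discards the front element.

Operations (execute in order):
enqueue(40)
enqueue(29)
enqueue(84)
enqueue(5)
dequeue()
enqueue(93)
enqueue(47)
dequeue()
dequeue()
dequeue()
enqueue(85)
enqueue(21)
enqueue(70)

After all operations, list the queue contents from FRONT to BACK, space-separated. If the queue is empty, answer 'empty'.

Answer: 93 47 85 21 70

Derivation:
enqueue(40): [40]
enqueue(29): [40, 29]
enqueue(84): [40, 29, 84]
enqueue(5): [40, 29, 84, 5]
dequeue(): [29, 84, 5]
enqueue(93): [29, 84, 5, 93]
enqueue(47): [29, 84, 5, 93, 47]
dequeue(): [84, 5, 93, 47]
dequeue(): [5, 93, 47]
dequeue(): [93, 47]
enqueue(85): [93, 47, 85]
enqueue(21): [93, 47, 85, 21]
enqueue(70): [93, 47, 85, 21, 70]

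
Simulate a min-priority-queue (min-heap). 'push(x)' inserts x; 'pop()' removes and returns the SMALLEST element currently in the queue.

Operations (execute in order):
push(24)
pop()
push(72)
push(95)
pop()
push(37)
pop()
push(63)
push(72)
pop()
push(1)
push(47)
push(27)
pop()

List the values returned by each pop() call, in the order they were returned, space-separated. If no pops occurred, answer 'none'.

Answer: 24 72 37 63 1

Derivation:
push(24): heap contents = [24]
pop() → 24: heap contents = []
push(72): heap contents = [72]
push(95): heap contents = [72, 95]
pop() → 72: heap contents = [95]
push(37): heap contents = [37, 95]
pop() → 37: heap contents = [95]
push(63): heap contents = [63, 95]
push(72): heap contents = [63, 72, 95]
pop() → 63: heap contents = [72, 95]
push(1): heap contents = [1, 72, 95]
push(47): heap contents = [1, 47, 72, 95]
push(27): heap contents = [1, 27, 47, 72, 95]
pop() → 1: heap contents = [27, 47, 72, 95]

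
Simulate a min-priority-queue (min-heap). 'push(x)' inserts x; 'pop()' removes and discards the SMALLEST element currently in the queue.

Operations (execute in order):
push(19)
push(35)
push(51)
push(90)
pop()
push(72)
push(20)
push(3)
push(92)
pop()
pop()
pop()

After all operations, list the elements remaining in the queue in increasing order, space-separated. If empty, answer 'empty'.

push(19): heap contents = [19]
push(35): heap contents = [19, 35]
push(51): heap contents = [19, 35, 51]
push(90): heap contents = [19, 35, 51, 90]
pop() → 19: heap contents = [35, 51, 90]
push(72): heap contents = [35, 51, 72, 90]
push(20): heap contents = [20, 35, 51, 72, 90]
push(3): heap contents = [3, 20, 35, 51, 72, 90]
push(92): heap contents = [3, 20, 35, 51, 72, 90, 92]
pop() → 3: heap contents = [20, 35, 51, 72, 90, 92]
pop() → 20: heap contents = [35, 51, 72, 90, 92]
pop() → 35: heap contents = [51, 72, 90, 92]

Answer: 51 72 90 92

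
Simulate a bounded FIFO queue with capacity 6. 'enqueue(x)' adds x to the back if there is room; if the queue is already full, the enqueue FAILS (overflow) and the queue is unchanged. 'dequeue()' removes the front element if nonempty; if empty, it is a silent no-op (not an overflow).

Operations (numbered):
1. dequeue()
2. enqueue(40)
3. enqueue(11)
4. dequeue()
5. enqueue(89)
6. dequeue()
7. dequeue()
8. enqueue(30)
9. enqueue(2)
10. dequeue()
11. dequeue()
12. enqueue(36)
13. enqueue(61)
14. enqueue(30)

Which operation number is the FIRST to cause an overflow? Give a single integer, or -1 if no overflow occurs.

Answer: -1

Derivation:
1. dequeue(): empty, no-op, size=0
2. enqueue(40): size=1
3. enqueue(11): size=2
4. dequeue(): size=1
5. enqueue(89): size=2
6. dequeue(): size=1
7. dequeue(): size=0
8. enqueue(30): size=1
9. enqueue(2): size=2
10. dequeue(): size=1
11. dequeue(): size=0
12. enqueue(36): size=1
13. enqueue(61): size=2
14. enqueue(30): size=3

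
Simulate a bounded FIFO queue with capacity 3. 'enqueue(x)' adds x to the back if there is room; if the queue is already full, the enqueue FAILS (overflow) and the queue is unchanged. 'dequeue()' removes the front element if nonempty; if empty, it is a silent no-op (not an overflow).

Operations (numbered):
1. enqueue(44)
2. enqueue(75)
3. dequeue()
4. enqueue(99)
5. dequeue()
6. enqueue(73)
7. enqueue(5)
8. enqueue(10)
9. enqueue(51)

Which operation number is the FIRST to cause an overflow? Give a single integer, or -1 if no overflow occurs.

1. enqueue(44): size=1
2. enqueue(75): size=2
3. dequeue(): size=1
4. enqueue(99): size=2
5. dequeue(): size=1
6. enqueue(73): size=2
7. enqueue(5): size=3
8. enqueue(10): size=3=cap → OVERFLOW (fail)
9. enqueue(51): size=3=cap → OVERFLOW (fail)

Answer: 8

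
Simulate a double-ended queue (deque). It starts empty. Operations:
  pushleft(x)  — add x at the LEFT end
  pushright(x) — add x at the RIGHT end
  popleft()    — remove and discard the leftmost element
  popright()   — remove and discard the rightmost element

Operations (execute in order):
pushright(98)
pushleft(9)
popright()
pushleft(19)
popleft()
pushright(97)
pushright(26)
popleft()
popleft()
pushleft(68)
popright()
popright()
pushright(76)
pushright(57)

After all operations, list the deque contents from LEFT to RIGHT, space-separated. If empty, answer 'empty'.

pushright(98): [98]
pushleft(9): [9, 98]
popright(): [9]
pushleft(19): [19, 9]
popleft(): [9]
pushright(97): [9, 97]
pushright(26): [9, 97, 26]
popleft(): [97, 26]
popleft(): [26]
pushleft(68): [68, 26]
popright(): [68]
popright(): []
pushright(76): [76]
pushright(57): [76, 57]

Answer: 76 57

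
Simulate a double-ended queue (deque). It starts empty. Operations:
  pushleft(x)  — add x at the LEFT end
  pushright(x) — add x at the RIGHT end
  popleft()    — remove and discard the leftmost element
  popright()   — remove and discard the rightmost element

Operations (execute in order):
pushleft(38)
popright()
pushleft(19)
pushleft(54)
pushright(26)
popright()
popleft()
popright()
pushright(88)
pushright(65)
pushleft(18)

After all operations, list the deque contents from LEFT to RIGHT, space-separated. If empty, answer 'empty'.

Answer: 18 88 65

Derivation:
pushleft(38): [38]
popright(): []
pushleft(19): [19]
pushleft(54): [54, 19]
pushright(26): [54, 19, 26]
popright(): [54, 19]
popleft(): [19]
popright(): []
pushright(88): [88]
pushright(65): [88, 65]
pushleft(18): [18, 88, 65]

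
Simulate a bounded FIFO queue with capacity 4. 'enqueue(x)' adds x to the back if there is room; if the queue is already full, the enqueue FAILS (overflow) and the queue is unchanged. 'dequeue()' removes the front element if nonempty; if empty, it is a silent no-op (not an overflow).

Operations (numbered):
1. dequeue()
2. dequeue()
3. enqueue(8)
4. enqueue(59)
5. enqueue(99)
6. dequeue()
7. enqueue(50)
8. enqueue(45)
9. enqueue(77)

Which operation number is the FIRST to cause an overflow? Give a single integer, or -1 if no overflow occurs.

Answer: 9

Derivation:
1. dequeue(): empty, no-op, size=0
2. dequeue(): empty, no-op, size=0
3. enqueue(8): size=1
4. enqueue(59): size=2
5. enqueue(99): size=3
6. dequeue(): size=2
7. enqueue(50): size=3
8. enqueue(45): size=4
9. enqueue(77): size=4=cap → OVERFLOW (fail)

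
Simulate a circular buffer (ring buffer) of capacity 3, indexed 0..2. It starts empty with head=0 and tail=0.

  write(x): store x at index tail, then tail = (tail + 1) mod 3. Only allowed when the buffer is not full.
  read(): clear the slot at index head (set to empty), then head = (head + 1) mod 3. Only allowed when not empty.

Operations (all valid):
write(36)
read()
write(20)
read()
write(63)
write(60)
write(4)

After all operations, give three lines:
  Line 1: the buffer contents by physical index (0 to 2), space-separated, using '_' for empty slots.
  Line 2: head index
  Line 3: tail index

Answer: 60 4 63
2
2

Derivation:
write(36): buf=[36 _ _], head=0, tail=1, size=1
read(): buf=[_ _ _], head=1, tail=1, size=0
write(20): buf=[_ 20 _], head=1, tail=2, size=1
read(): buf=[_ _ _], head=2, tail=2, size=0
write(63): buf=[_ _ 63], head=2, tail=0, size=1
write(60): buf=[60 _ 63], head=2, tail=1, size=2
write(4): buf=[60 4 63], head=2, tail=2, size=3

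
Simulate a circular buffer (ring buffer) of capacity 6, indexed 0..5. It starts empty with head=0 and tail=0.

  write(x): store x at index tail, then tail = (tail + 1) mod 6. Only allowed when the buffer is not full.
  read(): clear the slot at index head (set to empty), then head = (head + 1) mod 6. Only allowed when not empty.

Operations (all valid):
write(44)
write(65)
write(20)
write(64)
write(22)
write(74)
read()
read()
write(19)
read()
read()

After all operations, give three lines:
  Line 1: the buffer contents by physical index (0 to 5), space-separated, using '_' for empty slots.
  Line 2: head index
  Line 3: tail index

Answer: 19 _ _ _ 22 74
4
1

Derivation:
write(44): buf=[44 _ _ _ _ _], head=0, tail=1, size=1
write(65): buf=[44 65 _ _ _ _], head=0, tail=2, size=2
write(20): buf=[44 65 20 _ _ _], head=0, tail=3, size=3
write(64): buf=[44 65 20 64 _ _], head=0, tail=4, size=4
write(22): buf=[44 65 20 64 22 _], head=0, tail=5, size=5
write(74): buf=[44 65 20 64 22 74], head=0, tail=0, size=6
read(): buf=[_ 65 20 64 22 74], head=1, tail=0, size=5
read(): buf=[_ _ 20 64 22 74], head=2, tail=0, size=4
write(19): buf=[19 _ 20 64 22 74], head=2, tail=1, size=5
read(): buf=[19 _ _ 64 22 74], head=3, tail=1, size=4
read(): buf=[19 _ _ _ 22 74], head=4, tail=1, size=3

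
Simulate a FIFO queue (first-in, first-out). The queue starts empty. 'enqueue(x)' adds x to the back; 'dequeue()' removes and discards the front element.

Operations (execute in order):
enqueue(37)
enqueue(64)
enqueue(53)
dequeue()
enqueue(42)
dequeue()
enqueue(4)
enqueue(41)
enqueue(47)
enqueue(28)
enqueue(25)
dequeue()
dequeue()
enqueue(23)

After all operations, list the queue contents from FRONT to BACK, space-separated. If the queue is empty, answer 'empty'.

Answer: 4 41 47 28 25 23

Derivation:
enqueue(37): [37]
enqueue(64): [37, 64]
enqueue(53): [37, 64, 53]
dequeue(): [64, 53]
enqueue(42): [64, 53, 42]
dequeue(): [53, 42]
enqueue(4): [53, 42, 4]
enqueue(41): [53, 42, 4, 41]
enqueue(47): [53, 42, 4, 41, 47]
enqueue(28): [53, 42, 4, 41, 47, 28]
enqueue(25): [53, 42, 4, 41, 47, 28, 25]
dequeue(): [42, 4, 41, 47, 28, 25]
dequeue(): [4, 41, 47, 28, 25]
enqueue(23): [4, 41, 47, 28, 25, 23]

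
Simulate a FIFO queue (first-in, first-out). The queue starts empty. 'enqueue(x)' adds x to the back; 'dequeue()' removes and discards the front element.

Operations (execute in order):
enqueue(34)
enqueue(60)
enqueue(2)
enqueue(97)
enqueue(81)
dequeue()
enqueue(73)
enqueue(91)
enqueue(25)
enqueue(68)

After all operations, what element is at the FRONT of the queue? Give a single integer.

enqueue(34): queue = [34]
enqueue(60): queue = [34, 60]
enqueue(2): queue = [34, 60, 2]
enqueue(97): queue = [34, 60, 2, 97]
enqueue(81): queue = [34, 60, 2, 97, 81]
dequeue(): queue = [60, 2, 97, 81]
enqueue(73): queue = [60, 2, 97, 81, 73]
enqueue(91): queue = [60, 2, 97, 81, 73, 91]
enqueue(25): queue = [60, 2, 97, 81, 73, 91, 25]
enqueue(68): queue = [60, 2, 97, 81, 73, 91, 25, 68]

Answer: 60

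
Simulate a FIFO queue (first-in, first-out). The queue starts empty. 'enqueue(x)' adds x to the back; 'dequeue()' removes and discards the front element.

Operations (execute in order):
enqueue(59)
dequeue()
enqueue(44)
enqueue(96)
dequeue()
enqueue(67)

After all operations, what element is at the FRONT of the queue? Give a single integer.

enqueue(59): queue = [59]
dequeue(): queue = []
enqueue(44): queue = [44]
enqueue(96): queue = [44, 96]
dequeue(): queue = [96]
enqueue(67): queue = [96, 67]

Answer: 96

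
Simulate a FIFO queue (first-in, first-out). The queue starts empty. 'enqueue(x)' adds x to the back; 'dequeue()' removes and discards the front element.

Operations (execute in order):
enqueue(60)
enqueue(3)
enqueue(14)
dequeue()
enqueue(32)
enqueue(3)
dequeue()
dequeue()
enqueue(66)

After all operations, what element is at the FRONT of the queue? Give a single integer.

Answer: 32

Derivation:
enqueue(60): queue = [60]
enqueue(3): queue = [60, 3]
enqueue(14): queue = [60, 3, 14]
dequeue(): queue = [3, 14]
enqueue(32): queue = [3, 14, 32]
enqueue(3): queue = [3, 14, 32, 3]
dequeue(): queue = [14, 32, 3]
dequeue(): queue = [32, 3]
enqueue(66): queue = [32, 3, 66]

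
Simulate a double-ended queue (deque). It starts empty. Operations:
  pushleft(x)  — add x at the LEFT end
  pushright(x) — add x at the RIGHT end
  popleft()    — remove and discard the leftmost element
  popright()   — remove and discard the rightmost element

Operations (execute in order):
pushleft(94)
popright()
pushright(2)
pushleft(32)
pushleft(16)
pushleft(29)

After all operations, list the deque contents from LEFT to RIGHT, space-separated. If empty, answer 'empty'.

pushleft(94): [94]
popright(): []
pushright(2): [2]
pushleft(32): [32, 2]
pushleft(16): [16, 32, 2]
pushleft(29): [29, 16, 32, 2]

Answer: 29 16 32 2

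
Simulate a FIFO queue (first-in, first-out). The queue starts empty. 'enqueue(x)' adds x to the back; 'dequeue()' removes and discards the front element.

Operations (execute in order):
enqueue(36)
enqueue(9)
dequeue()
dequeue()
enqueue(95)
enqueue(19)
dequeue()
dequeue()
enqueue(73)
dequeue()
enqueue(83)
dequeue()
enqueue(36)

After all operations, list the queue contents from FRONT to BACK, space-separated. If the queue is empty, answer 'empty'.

Answer: 36

Derivation:
enqueue(36): [36]
enqueue(9): [36, 9]
dequeue(): [9]
dequeue(): []
enqueue(95): [95]
enqueue(19): [95, 19]
dequeue(): [19]
dequeue(): []
enqueue(73): [73]
dequeue(): []
enqueue(83): [83]
dequeue(): []
enqueue(36): [36]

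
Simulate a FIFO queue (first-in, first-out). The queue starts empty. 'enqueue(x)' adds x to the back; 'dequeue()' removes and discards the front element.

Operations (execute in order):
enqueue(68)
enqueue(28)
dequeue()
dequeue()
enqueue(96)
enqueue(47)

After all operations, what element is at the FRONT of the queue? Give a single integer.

Answer: 96

Derivation:
enqueue(68): queue = [68]
enqueue(28): queue = [68, 28]
dequeue(): queue = [28]
dequeue(): queue = []
enqueue(96): queue = [96]
enqueue(47): queue = [96, 47]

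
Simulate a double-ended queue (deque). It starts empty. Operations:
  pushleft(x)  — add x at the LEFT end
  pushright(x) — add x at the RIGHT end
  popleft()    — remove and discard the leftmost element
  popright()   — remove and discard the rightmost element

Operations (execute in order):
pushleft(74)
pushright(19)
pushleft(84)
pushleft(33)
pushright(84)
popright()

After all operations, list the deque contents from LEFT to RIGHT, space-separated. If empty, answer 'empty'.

Answer: 33 84 74 19

Derivation:
pushleft(74): [74]
pushright(19): [74, 19]
pushleft(84): [84, 74, 19]
pushleft(33): [33, 84, 74, 19]
pushright(84): [33, 84, 74, 19, 84]
popright(): [33, 84, 74, 19]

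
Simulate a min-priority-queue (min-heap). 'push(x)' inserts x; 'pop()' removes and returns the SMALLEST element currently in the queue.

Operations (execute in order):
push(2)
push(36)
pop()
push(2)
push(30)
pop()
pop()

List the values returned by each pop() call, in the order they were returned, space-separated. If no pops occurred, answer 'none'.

Answer: 2 2 30

Derivation:
push(2): heap contents = [2]
push(36): heap contents = [2, 36]
pop() → 2: heap contents = [36]
push(2): heap contents = [2, 36]
push(30): heap contents = [2, 30, 36]
pop() → 2: heap contents = [30, 36]
pop() → 30: heap contents = [36]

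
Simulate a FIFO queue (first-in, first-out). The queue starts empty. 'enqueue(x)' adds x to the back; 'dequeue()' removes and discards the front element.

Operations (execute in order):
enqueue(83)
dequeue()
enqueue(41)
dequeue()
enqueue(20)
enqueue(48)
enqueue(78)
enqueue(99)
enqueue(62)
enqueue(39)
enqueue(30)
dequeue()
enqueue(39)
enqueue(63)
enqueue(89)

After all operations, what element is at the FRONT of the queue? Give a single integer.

Answer: 48

Derivation:
enqueue(83): queue = [83]
dequeue(): queue = []
enqueue(41): queue = [41]
dequeue(): queue = []
enqueue(20): queue = [20]
enqueue(48): queue = [20, 48]
enqueue(78): queue = [20, 48, 78]
enqueue(99): queue = [20, 48, 78, 99]
enqueue(62): queue = [20, 48, 78, 99, 62]
enqueue(39): queue = [20, 48, 78, 99, 62, 39]
enqueue(30): queue = [20, 48, 78, 99, 62, 39, 30]
dequeue(): queue = [48, 78, 99, 62, 39, 30]
enqueue(39): queue = [48, 78, 99, 62, 39, 30, 39]
enqueue(63): queue = [48, 78, 99, 62, 39, 30, 39, 63]
enqueue(89): queue = [48, 78, 99, 62, 39, 30, 39, 63, 89]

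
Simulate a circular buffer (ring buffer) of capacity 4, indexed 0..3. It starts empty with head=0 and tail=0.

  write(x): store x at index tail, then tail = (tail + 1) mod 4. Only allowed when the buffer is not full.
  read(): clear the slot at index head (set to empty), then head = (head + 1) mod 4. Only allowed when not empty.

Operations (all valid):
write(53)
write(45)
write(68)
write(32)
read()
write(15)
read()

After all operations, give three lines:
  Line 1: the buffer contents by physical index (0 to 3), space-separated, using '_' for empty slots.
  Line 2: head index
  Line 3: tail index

Answer: 15 _ 68 32
2
1

Derivation:
write(53): buf=[53 _ _ _], head=0, tail=1, size=1
write(45): buf=[53 45 _ _], head=0, tail=2, size=2
write(68): buf=[53 45 68 _], head=0, tail=3, size=3
write(32): buf=[53 45 68 32], head=0, tail=0, size=4
read(): buf=[_ 45 68 32], head=1, tail=0, size=3
write(15): buf=[15 45 68 32], head=1, tail=1, size=4
read(): buf=[15 _ 68 32], head=2, tail=1, size=3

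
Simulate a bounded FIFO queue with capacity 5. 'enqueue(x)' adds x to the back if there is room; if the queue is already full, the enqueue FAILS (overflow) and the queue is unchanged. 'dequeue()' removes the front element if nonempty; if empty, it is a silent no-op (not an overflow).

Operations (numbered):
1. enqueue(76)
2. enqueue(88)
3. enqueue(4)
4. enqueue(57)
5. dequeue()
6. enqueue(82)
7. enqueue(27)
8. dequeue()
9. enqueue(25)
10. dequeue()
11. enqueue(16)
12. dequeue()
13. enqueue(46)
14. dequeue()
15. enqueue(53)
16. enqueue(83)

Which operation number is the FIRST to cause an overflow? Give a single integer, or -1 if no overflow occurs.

1. enqueue(76): size=1
2. enqueue(88): size=2
3. enqueue(4): size=3
4. enqueue(57): size=4
5. dequeue(): size=3
6. enqueue(82): size=4
7. enqueue(27): size=5
8. dequeue(): size=4
9. enqueue(25): size=5
10. dequeue(): size=4
11. enqueue(16): size=5
12. dequeue(): size=4
13. enqueue(46): size=5
14. dequeue(): size=4
15. enqueue(53): size=5
16. enqueue(83): size=5=cap → OVERFLOW (fail)

Answer: 16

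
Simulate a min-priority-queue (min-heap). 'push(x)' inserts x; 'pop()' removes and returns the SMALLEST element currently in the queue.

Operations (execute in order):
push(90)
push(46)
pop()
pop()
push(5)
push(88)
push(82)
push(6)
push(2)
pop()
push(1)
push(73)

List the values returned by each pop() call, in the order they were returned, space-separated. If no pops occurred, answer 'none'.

push(90): heap contents = [90]
push(46): heap contents = [46, 90]
pop() → 46: heap contents = [90]
pop() → 90: heap contents = []
push(5): heap contents = [5]
push(88): heap contents = [5, 88]
push(82): heap contents = [5, 82, 88]
push(6): heap contents = [5, 6, 82, 88]
push(2): heap contents = [2, 5, 6, 82, 88]
pop() → 2: heap contents = [5, 6, 82, 88]
push(1): heap contents = [1, 5, 6, 82, 88]
push(73): heap contents = [1, 5, 6, 73, 82, 88]

Answer: 46 90 2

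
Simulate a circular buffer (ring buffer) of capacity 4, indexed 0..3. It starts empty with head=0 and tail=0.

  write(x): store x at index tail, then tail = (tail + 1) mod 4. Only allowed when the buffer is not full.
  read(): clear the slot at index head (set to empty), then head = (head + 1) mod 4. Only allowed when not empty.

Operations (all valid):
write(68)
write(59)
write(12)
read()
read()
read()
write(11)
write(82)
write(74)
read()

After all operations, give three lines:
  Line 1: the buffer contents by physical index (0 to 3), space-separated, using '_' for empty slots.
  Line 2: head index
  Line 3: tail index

Answer: 82 74 _ _
0
2

Derivation:
write(68): buf=[68 _ _ _], head=0, tail=1, size=1
write(59): buf=[68 59 _ _], head=0, tail=2, size=2
write(12): buf=[68 59 12 _], head=0, tail=3, size=3
read(): buf=[_ 59 12 _], head=1, tail=3, size=2
read(): buf=[_ _ 12 _], head=2, tail=3, size=1
read(): buf=[_ _ _ _], head=3, tail=3, size=0
write(11): buf=[_ _ _ 11], head=3, tail=0, size=1
write(82): buf=[82 _ _ 11], head=3, tail=1, size=2
write(74): buf=[82 74 _ 11], head=3, tail=2, size=3
read(): buf=[82 74 _ _], head=0, tail=2, size=2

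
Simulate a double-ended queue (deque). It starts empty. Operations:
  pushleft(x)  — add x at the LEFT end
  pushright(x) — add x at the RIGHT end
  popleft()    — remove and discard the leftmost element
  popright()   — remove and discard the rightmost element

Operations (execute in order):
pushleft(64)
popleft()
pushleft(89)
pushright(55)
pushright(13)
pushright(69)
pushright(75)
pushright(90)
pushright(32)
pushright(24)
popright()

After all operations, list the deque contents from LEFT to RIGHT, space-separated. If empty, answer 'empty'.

Answer: 89 55 13 69 75 90 32

Derivation:
pushleft(64): [64]
popleft(): []
pushleft(89): [89]
pushright(55): [89, 55]
pushright(13): [89, 55, 13]
pushright(69): [89, 55, 13, 69]
pushright(75): [89, 55, 13, 69, 75]
pushright(90): [89, 55, 13, 69, 75, 90]
pushright(32): [89, 55, 13, 69, 75, 90, 32]
pushright(24): [89, 55, 13, 69, 75, 90, 32, 24]
popright(): [89, 55, 13, 69, 75, 90, 32]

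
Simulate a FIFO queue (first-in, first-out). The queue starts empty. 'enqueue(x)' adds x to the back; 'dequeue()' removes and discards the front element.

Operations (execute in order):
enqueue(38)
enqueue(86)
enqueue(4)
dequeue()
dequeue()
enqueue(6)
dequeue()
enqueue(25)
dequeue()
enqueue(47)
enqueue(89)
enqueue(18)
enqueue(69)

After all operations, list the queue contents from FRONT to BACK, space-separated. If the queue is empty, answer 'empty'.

enqueue(38): [38]
enqueue(86): [38, 86]
enqueue(4): [38, 86, 4]
dequeue(): [86, 4]
dequeue(): [4]
enqueue(6): [4, 6]
dequeue(): [6]
enqueue(25): [6, 25]
dequeue(): [25]
enqueue(47): [25, 47]
enqueue(89): [25, 47, 89]
enqueue(18): [25, 47, 89, 18]
enqueue(69): [25, 47, 89, 18, 69]

Answer: 25 47 89 18 69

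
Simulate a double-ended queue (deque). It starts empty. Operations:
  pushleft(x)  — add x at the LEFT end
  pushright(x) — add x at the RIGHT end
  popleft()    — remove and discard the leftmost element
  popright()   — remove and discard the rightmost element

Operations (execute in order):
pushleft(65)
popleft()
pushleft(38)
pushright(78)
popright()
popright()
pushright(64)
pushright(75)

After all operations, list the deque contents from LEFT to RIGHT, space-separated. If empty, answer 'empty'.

pushleft(65): [65]
popleft(): []
pushleft(38): [38]
pushright(78): [38, 78]
popright(): [38]
popright(): []
pushright(64): [64]
pushright(75): [64, 75]

Answer: 64 75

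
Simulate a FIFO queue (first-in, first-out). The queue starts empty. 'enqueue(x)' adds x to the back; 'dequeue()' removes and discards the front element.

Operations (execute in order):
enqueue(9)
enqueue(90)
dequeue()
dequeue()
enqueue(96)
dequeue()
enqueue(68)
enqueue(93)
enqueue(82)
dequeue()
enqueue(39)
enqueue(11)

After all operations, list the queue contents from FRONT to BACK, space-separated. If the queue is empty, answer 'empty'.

Answer: 93 82 39 11

Derivation:
enqueue(9): [9]
enqueue(90): [9, 90]
dequeue(): [90]
dequeue(): []
enqueue(96): [96]
dequeue(): []
enqueue(68): [68]
enqueue(93): [68, 93]
enqueue(82): [68, 93, 82]
dequeue(): [93, 82]
enqueue(39): [93, 82, 39]
enqueue(11): [93, 82, 39, 11]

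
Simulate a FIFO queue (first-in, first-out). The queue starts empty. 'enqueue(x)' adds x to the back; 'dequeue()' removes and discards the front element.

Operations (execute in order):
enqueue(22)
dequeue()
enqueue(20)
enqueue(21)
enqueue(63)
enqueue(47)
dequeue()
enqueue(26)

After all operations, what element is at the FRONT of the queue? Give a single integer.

Answer: 21

Derivation:
enqueue(22): queue = [22]
dequeue(): queue = []
enqueue(20): queue = [20]
enqueue(21): queue = [20, 21]
enqueue(63): queue = [20, 21, 63]
enqueue(47): queue = [20, 21, 63, 47]
dequeue(): queue = [21, 63, 47]
enqueue(26): queue = [21, 63, 47, 26]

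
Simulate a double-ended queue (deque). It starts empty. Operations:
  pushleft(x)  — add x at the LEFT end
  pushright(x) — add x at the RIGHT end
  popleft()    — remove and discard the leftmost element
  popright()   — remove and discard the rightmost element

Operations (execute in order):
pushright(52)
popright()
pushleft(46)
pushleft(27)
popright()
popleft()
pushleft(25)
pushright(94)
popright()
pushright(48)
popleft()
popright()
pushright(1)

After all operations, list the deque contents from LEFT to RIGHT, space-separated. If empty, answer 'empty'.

Answer: 1

Derivation:
pushright(52): [52]
popright(): []
pushleft(46): [46]
pushleft(27): [27, 46]
popright(): [27]
popleft(): []
pushleft(25): [25]
pushright(94): [25, 94]
popright(): [25]
pushright(48): [25, 48]
popleft(): [48]
popright(): []
pushright(1): [1]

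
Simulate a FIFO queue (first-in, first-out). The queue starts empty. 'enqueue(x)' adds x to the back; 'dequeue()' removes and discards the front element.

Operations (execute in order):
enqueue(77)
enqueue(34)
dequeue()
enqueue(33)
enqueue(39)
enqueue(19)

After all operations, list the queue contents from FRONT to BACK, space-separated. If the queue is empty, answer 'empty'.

Answer: 34 33 39 19

Derivation:
enqueue(77): [77]
enqueue(34): [77, 34]
dequeue(): [34]
enqueue(33): [34, 33]
enqueue(39): [34, 33, 39]
enqueue(19): [34, 33, 39, 19]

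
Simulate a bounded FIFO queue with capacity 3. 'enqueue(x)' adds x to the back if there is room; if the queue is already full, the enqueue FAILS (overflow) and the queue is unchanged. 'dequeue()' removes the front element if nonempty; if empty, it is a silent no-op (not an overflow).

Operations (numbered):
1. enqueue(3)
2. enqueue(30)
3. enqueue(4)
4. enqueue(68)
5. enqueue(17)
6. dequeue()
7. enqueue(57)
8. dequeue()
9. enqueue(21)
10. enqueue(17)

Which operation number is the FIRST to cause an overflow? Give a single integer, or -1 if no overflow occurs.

Answer: 4

Derivation:
1. enqueue(3): size=1
2. enqueue(30): size=2
3. enqueue(4): size=3
4. enqueue(68): size=3=cap → OVERFLOW (fail)
5. enqueue(17): size=3=cap → OVERFLOW (fail)
6. dequeue(): size=2
7. enqueue(57): size=3
8. dequeue(): size=2
9. enqueue(21): size=3
10. enqueue(17): size=3=cap → OVERFLOW (fail)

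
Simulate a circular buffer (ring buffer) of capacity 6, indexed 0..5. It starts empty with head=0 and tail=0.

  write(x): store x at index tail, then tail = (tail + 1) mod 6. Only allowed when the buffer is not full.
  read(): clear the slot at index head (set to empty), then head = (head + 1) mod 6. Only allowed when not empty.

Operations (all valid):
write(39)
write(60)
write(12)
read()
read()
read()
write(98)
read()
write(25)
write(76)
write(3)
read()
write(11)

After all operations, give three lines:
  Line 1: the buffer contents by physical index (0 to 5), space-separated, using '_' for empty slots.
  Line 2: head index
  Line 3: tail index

write(39): buf=[39 _ _ _ _ _], head=0, tail=1, size=1
write(60): buf=[39 60 _ _ _ _], head=0, tail=2, size=2
write(12): buf=[39 60 12 _ _ _], head=0, tail=3, size=3
read(): buf=[_ 60 12 _ _ _], head=1, tail=3, size=2
read(): buf=[_ _ 12 _ _ _], head=2, tail=3, size=1
read(): buf=[_ _ _ _ _ _], head=3, tail=3, size=0
write(98): buf=[_ _ _ 98 _ _], head=3, tail=4, size=1
read(): buf=[_ _ _ _ _ _], head=4, tail=4, size=0
write(25): buf=[_ _ _ _ 25 _], head=4, tail=5, size=1
write(76): buf=[_ _ _ _ 25 76], head=4, tail=0, size=2
write(3): buf=[3 _ _ _ 25 76], head=4, tail=1, size=3
read(): buf=[3 _ _ _ _ 76], head=5, tail=1, size=2
write(11): buf=[3 11 _ _ _ 76], head=5, tail=2, size=3

Answer: 3 11 _ _ _ 76
5
2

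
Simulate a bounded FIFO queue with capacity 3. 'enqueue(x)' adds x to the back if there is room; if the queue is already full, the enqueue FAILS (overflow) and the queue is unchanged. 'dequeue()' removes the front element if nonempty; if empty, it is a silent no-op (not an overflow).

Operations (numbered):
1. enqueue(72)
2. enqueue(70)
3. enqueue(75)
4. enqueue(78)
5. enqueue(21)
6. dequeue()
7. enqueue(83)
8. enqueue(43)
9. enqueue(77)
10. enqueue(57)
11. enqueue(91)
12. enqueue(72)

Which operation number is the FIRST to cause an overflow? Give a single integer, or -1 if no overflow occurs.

Answer: 4

Derivation:
1. enqueue(72): size=1
2. enqueue(70): size=2
3. enqueue(75): size=3
4. enqueue(78): size=3=cap → OVERFLOW (fail)
5. enqueue(21): size=3=cap → OVERFLOW (fail)
6. dequeue(): size=2
7. enqueue(83): size=3
8. enqueue(43): size=3=cap → OVERFLOW (fail)
9. enqueue(77): size=3=cap → OVERFLOW (fail)
10. enqueue(57): size=3=cap → OVERFLOW (fail)
11. enqueue(91): size=3=cap → OVERFLOW (fail)
12. enqueue(72): size=3=cap → OVERFLOW (fail)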